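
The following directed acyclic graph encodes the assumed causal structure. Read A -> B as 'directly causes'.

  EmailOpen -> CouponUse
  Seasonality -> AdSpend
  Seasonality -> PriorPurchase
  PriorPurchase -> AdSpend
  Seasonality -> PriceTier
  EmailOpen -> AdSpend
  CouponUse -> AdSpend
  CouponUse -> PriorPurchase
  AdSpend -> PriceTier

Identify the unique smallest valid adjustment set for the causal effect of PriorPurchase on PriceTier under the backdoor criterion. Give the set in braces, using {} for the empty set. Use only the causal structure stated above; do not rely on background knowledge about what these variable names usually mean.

{CouponUse, Seasonality}

Variables eligible for adjustment (non-descendants of PriorPurchase, excluding PriorPurchase and PriceTier): {CouponUse, EmailOpen, Seasonality}.
Backdoor paths from PriorPurchase to PriceTier:
  P1: PriorPurchase <- Seasonality -> AdSpend -> PriceTier
  P2: PriorPurchase <- Seasonality -> PriceTier
  P3: PriorPurchase <- CouponUse <- EmailOpen -> AdSpend <- Seasonality -> PriceTier
  P4: PriorPurchase <- CouponUse <- EmailOpen -> AdSpend -> PriceTier
  P5: PriorPurchase <- CouponUse -> AdSpend <- Seasonality -> PriceTier
  P6: PriorPurchase <- CouponUse -> AdSpend -> PriceTier
The empty set is not sufficient: P1 (PriorPurchase <- Seasonality -> AdSpend -> PriceTier) has no collider blocking it and no conditioned non-collider, so it is open.
Try {CouponUse, Seasonality}:
  P1: blocked at fork node Seasonality ∈ conditioning set.
  P2: blocked at fork node Seasonality ∈ conditioning set.
  P3: blocked at chain node CouponUse ∈ conditioning set.
  P4: blocked at chain node CouponUse ∈ conditioning set.
  P5: blocked at fork node CouponUse ∈ conditioning set.
  P6: blocked at fork node CouponUse ∈ conditioning set.
{CouponUse, Seasonality} contains no descendant of PriorPurchase and blocks every backdoor path.
Every element of {CouponUse, Seasonality} is needed (dropping CouponUse leaves P4 open; dropping Seasonality leaves P1 open), so no proper subset is valid.
Among all size-2 subsets of the eligible variables, only {CouponUse, Seasonality} blocks every backdoor path, so it is the unique smallest valid adjustment set.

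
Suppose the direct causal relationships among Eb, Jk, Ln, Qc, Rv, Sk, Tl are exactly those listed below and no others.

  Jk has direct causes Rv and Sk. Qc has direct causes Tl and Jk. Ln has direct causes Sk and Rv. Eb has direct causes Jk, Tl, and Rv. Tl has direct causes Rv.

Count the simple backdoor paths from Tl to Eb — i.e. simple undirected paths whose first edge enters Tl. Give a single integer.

A backdoor path from Tl to Eb is any simple undirected path whose first edge points into Tl (i.e. leaves Tl via a parent).
Parents of Tl: {Rv}.
Enumerating:
  P1: Tl <- Rv -> Jk -> Eb
  P2: Tl <- Rv -> Ln <- Sk -> Jk -> Eb
  P3: Tl <- Rv -> Eb
That exhausts the simple backdoor paths. Count: 3.

3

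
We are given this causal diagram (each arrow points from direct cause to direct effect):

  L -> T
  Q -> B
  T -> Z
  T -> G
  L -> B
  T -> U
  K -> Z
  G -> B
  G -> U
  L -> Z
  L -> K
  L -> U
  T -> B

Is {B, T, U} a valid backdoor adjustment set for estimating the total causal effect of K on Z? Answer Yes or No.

Backdoor paths from K to Z (paths whose first edge points into K):
  P1: K <- L -> T -> Z
  P2: K <- L -> U <- T -> Z
  P3: K <- L -> U <- G <- T -> Z
  P4: K <- L -> U <- G -> B <- T -> Z
  P5: K <- L -> Z
  P6: K <- L -> B <- T -> Z
  P7: K <- L -> B <- G <- T -> Z
  P8: K <- L -> B <- G -> U <- T -> Z
Condition 1 (no descendant of K in the set): holds — descendants of K are {Z}; none are in {B, T, U}.
Condition 2 (every backdoor path blocked by {B, T, U}):
  P1: blocked at chain node T ∈ conditioning set.
  P2: blocked at fork node T ∈ conditioning set.
  P3: blocked at fork node T ∈ conditioning set.
  P4: blocked at fork node T ∈ conditioning set.
  P5: open — no interior node is in the conditioning set.
  P6: blocked at fork node T ∈ conditioning set.
  P7: blocked at fork node T ∈ conditioning set.
  P8: blocked at fork node T ∈ conditioning set.
{B, T, U} does not satisfy the backdoor criterion.

No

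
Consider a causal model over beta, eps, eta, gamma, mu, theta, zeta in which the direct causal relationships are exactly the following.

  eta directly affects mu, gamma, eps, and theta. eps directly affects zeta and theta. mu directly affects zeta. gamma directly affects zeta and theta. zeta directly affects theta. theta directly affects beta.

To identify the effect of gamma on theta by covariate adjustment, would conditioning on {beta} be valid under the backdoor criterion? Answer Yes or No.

Backdoor paths from gamma to theta (paths whose first edge points into gamma):
  P1: gamma <- eta -> mu -> zeta <- eps -> theta
  P2: gamma <- eta -> mu -> zeta -> theta
  P3: gamma <- eta -> eps -> zeta -> theta
  P4: gamma <- eta -> eps -> theta
  P5: gamma <- eta -> theta
Condition 1 (no descendant of gamma in the set): FAILS — beta is a descendant of gamma.
Condition 2 (every backdoor path blocked by {beta}):
  P1: open — collider(s) zeta are conditioned on (or have a conditioned descendant) and no non-collider on the path is in the set.
  P2: open — no interior node is in the conditioning set.
  P3: open — no interior node is in the conditioning set.
  P4: open — no interior node is in the conditioning set.
  P5: open — no interior node is in the conditioning set.
{beta} does not satisfy the backdoor criterion.

No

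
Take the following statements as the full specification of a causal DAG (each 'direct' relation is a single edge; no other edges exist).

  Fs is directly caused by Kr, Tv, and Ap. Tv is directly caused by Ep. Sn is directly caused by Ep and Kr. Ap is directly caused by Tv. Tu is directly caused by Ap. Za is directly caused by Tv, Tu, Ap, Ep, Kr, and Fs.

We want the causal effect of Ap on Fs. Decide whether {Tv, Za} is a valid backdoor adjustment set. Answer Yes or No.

Backdoor paths from Ap to Fs (paths whose first edge points into Ap):
  P1: Ap <- Tv <- Ep -> Sn <- Kr -> Fs
  P2: Ap <- Tv <- Ep -> Sn <- Kr -> Za <- Fs
  P3: Ap <- Tv <- Ep -> Za <- Kr -> Fs
  P4: Ap <- Tv <- Ep -> Za <- Fs
  P5: Ap <- Tv -> Fs
  P6: Ap <- Tv -> Za <- Ep -> Sn <- Kr -> Fs
  P7: Ap <- Tv -> Za <- Kr -> Fs
  P8: Ap <- Tv -> Za <- Fs
Condition 1 (no descendant of Ap in the set): FAILS — Za is a descendant of Ap.
Condition 2 (every backdoor path blocked by {Tv, Za}):
  P1: blocked at chain node Tv ∈ conditioning set.
  P2: blocked at chain node Tv ∈ conditioning set.
  P3: blocked at chain node Tv ∈ conditioning set.
  P4: blocked at chain node Tv ∈ conditioning set.
  P5: blocked at fork node Tv ∈ conditioning set.
  P6: blocked at fork node Tv ∈ conditioning set.
  P7: blocked at fork node Tv ∈ conditioning set.
  P8: blocked at fork node Tv ∈ conditioning set.
{Tv, Za} does not satisfy the backdoor criterion.

No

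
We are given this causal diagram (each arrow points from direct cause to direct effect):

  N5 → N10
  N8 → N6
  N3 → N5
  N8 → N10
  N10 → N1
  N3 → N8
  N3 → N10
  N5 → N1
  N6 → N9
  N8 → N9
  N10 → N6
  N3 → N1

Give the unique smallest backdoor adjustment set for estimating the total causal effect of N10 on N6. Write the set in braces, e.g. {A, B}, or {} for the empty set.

{N8}

Variables eligible for adjustment (non-descendants of N10, excluding N10 and N6): {N3, N5, N8}.
Backdoor paths from N10 to N6:
  P1: N10 <- N3 -> N8 -> N6
  P2: N10 <- N3 -> N8 -> N9 <- N6
  P3: N10 <- N5 <- N3 -> N8 -> N6
  P4: N10 <- N5 <- N3 -> N8 -> N9 <- N6
  P5: N10 <- N5 -> N1 <- N3 -> N8 -> N6
  P6: N10 <- N5 -> N1 <- N3 -> N8 -> N9 <- N6
  P7: N10 <- N8 -> N6
  P8: N10 <- N8 -> N9 <- N6
The empty set is not sufficient: P1 (N10 <- N3 -> N8 -> N6) has no collider blocking it and no conditioned non-collider, so it is open.
Try {N8}:
  P1: blocked at chain node N8 ∈ conditioning set.
  P2: blocked at chain node N8 ∈ conditioning set.
  P3: blocked at chain node N8 ∈ conditioning set.
  P4: blocked at chain node N8 ∈ conditioning set.
  P5: blocked at collider N1 (neither it nor any descendant is in the conditioning set).
  P6: blocked at collider N1 (neither it nor any descendant is in the conditioning set).
  P7: blocked at fork node N8 ∈ conditioning set.
  P8: blocked at fork node N8 ∈ conditioning set.
{N8} contains no descendant of N10 and blocks every backdoor path.
No other singleton works — e.g. {N3} leaves P7 open — so {N8} is the unique smallest valid adjustment set.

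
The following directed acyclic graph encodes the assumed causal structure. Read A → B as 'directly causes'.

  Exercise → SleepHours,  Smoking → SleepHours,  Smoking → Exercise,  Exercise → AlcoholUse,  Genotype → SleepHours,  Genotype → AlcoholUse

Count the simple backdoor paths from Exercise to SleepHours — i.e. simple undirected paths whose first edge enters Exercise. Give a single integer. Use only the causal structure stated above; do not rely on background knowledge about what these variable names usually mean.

1

A backdoor path from Exercise to SleepHours is any simple undirected path whose first edge points into Exercise (i.e. leaves Exercise via a parent).
Parents of Exercise: {Smoking}.
Enumerating:
  P1: Exercise <- Smoking -> SleepHours
That exhausts the simple backdoor paths. Count: 1.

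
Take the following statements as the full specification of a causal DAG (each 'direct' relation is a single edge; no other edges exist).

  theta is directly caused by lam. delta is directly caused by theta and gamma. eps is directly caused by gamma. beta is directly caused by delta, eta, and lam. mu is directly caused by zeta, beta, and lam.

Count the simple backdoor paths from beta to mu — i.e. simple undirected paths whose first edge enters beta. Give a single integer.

2

A backdoor path from beta to mu is any simple undirected path whose first edge points into beta (i.e. leaves beta via a parent).
Parents of beta: {delta, eta, lam}.
Enumerating:
  P1: beta <- lam -> mu
  P2: beta <- delta <- theta <- lam -> mu
That exhausts the simple backdoor paths. Count: 2.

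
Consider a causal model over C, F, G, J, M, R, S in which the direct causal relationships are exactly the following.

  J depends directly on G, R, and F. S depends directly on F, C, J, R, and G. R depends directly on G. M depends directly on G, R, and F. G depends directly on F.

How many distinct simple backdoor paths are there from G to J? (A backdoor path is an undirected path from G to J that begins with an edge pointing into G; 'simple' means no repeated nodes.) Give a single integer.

5

A backdoor path from G to J is any simple undirected path whose first edge points into G (i.e. leaves G via a parent).
Parents of G: {F}.
Enumerating:
  P1: G <- F -> M <- R -> J
  P2: G <- F -> M <- R -> S <- J
  P3: G <- F -> J
  P4: G <- F -> S <- R -> J
  P5: G <- F -> S <- J
That exhausts the simple backdoor paths. Count: 5.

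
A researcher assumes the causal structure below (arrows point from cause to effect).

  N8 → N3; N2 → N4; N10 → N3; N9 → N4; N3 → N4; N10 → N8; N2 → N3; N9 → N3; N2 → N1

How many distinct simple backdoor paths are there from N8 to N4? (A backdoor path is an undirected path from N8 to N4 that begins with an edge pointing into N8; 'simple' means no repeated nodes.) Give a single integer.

3

A backdoor path from N8 to N4 is any simple undirected path whose first edge points into N8 (i.e. leaves N8 via a parent).
Parents of N8: {N10}.
Enumerating:
  P1: N8 <- N10 -> N3 <- N9 -> N4
  P2: N8 <- N10 -> N3 <- N2 -> N4
  P3: N8 <- N10 -> N3 -> N4
That exhausts the simple backdoor paths. Count: 3.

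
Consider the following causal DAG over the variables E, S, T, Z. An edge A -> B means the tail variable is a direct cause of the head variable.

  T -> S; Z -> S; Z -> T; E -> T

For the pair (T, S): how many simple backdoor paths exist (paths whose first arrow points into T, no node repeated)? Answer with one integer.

A backdoor path from T to S is any simple undirected path whose first edge points into T (i.e. leaves T via a parent).
Parents of T: {E, Z}.
Enumerating:
  P1: T <- Z -> S
That exhausts the simple backdoor paths. Count: 1.

1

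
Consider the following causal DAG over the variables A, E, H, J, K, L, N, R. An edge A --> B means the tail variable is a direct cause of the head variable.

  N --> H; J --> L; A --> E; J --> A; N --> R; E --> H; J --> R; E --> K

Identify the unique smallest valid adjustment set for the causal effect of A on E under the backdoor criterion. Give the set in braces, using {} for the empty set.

{}

Variables eligible for adjustment (non-descendants of A, excluding A and E): {J, L, N, R}.
Backdoor paths from A to E:
  P1: A <- J -> R <- N -> H <- E
Each backdoor path contains an unconditioned collider, so every path is already blocked with the empty conditioning set:
  P1: blocked at collider R (neither it nor any descendant is in the conditioning set).
The empty set is therefore the unique smallest valid set.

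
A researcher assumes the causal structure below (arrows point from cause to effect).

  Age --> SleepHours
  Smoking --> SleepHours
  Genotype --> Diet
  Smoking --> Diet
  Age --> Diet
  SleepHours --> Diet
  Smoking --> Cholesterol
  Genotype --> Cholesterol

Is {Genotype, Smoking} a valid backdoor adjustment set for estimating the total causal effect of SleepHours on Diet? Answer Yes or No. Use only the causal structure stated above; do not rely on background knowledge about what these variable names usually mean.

Backdoor paths from SleepHours to Diet (paths whose first edge points into SleepHours):
  P1: SleepHours <- Smoking -> Cholesterol <- Genotype -> Diet
  P2: SleepHours <- Smoking -> Diet
  P3: SleepHours <- Age -> Diet
Condition 1 (no descendant of SleepHours in the set): holds — descendants of SleepHours are {Diet}; none are in {Genotype, Smoking}.
Condition 2 (every backdoor path blocked by {Genotype, Smoking}):
  P1: blocked at fork node Smoking ∈ conditioning set.
  P2: blocked at fork node Smoking ∈ conditioning set.
  P3: open — no interior node is in the conditioning set.
{Genotype, Smoking} does not satisfy the backdoor criterion.

No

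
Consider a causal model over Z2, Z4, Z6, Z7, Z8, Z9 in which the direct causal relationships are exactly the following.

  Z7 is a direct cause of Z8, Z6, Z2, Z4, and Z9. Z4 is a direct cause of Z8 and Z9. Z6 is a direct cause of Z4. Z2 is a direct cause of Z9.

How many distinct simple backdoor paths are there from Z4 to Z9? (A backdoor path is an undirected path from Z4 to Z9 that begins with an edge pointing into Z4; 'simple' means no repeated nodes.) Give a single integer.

A backdoor path from Z4 to Z9 is any simple undirected path whose first edge points into Z4 (i.e. leaves Z4 via a parent).
Parents of Z4: {Z6, Z7}.
Enumerating:
  P1: Z4 <- Z7 -> Z2 -> Z9
  P2: Z4 <- Z7 -> Z9
  P3: Z4 <- Z6 <- Z7 -> Z2 -> Z9
  P4: Z4 <- Z6 <- Z7 -> Z9
That exhausts the simple backdoor paths. Count: 4.

4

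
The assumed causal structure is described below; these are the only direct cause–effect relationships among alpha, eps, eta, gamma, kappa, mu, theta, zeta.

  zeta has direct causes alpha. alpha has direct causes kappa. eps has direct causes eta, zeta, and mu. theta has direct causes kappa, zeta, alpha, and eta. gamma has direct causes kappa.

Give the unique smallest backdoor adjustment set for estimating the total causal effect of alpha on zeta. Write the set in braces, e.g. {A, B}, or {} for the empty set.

Variables eligible for adjustment (non-descendants of alpha, excluding alpha and zeta): {eta, gamma, kappa, mu}.
Backdoor paths from alpha to zeta:
  P1: alpha <- kappa -> theta <- zeta
  P2: alpha <- kappa -> theta <- eta -> eps <- zeta
Each backdoor path contains an unconditioned collider, so every path is already blocked with the empty conditioning set:
  P1: blocked at collider theta (neither it nor any descendant is in the conditioning set).
  P2: blocked at collider theta (neither it nor any descendant is in the conditioning set).
The empty set is therefore the unique smallest valid set.

{}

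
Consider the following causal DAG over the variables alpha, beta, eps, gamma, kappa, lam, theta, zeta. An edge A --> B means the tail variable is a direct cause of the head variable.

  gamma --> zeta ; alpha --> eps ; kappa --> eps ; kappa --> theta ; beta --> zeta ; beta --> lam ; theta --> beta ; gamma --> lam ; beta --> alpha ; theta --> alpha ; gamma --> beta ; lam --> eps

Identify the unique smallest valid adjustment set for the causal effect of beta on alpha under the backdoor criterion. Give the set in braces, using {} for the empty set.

Variables eligible for adjustment (non-descendants of beta, excluding beta and alpha): {gamma, kappa, theta}.
Backdoor paths from beta to alpha:
  P1: beta <- gamma -> lam -> eps <- kappa -> theta -> alpha
  P2: beta <- gamma -> lam -> eps <- alpha
  P3: beta <- theta <- kappa -> eps <- alpha
  P4: beta <- theta -> alpha
The empty set is not sufficient: P4 (beta <- theta -> alpha) has no collider blocking it and no conditioned non-collider, so it is open.
Try {theta}:
  P1: blocked at collider eps (neither it nor any descendant is in the conditioning set).
  P2: blocked at collider eps (neither it nor any descendant is in the conditioning set).
  P3: blocked at chain node theta ∈ conditioning set.
  P4: blocked at fork node theta ∈ conditioning set.
{theta} contains no descendant of beta and blocks every backdoor path.
No other singleton works — e.g. {gamma} leaves P4 open — so {theta} is the unique smallest valid adjustment set.

{theta}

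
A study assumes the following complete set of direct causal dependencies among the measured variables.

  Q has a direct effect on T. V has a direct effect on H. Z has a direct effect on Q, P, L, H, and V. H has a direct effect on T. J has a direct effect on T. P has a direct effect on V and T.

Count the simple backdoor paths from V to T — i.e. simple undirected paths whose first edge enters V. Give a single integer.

6

A backdoor path from V to T is any simple undirected path whose first edge points into V (i.e. leaves V via a parent).
Parents of V: {P, Z}.
Enumerating:
  P1: V <- Z -> P -> T
  P2: V <- Z -> Q -> T
  P3: V <- Z -> H -> T
  P4: V <- P <- Z -> Q -> T
  P5: V <- P <- Z -> H -> T
  P6: V <- P -> T
That exhausts the simple backdoor paths. Count: 6.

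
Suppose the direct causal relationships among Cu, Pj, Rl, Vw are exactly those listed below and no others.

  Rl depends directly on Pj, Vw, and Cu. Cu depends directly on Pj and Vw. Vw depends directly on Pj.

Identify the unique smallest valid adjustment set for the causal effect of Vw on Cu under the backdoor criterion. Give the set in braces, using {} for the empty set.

{Pj}

Variables eligible for adjustment (non-descendants of Vw, excluding Vw and Cu): {Pj}.
Backdoor paths from Vw to Cu:
  P1: Vw <- Pj -> Cu
  P2: Vw <- Pj -> Rl <- Cu
The empty set is not sufficient: P1 (Vw <- Pj -> Cu) has no collider blocking it and no conditioned non-collider, so it is open.
Try {Pj}:
  P1: blocked at fork node Pj ∈ conditioning set.
  P2: blocked at fork node Pj ∈ conditioning set.
{Pj} contains no descendant of Vw and blocks every backdoor path.
{Pj} is the unique smallest valid adjustment set.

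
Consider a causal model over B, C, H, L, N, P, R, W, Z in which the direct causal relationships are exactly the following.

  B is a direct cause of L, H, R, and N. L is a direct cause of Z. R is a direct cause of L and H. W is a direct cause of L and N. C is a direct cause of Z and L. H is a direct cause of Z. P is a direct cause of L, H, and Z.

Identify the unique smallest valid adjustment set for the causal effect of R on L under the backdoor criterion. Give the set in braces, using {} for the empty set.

Variables eligible for adjustment (non-descendants of R, excluding R and L): {B, C, N, P, W}.
Backdoor paths from R to L:
  P1: R <- B -> L
  P2: R <- B -> H <- P -> L
  P3: R <- B -> H <- P -> Z <- C -> L
  P4: R <- B -> H <- P -> Z <- L
  P5: R <- B -> H -> Z <- C -> L
  P6: R <- B -> H -> Z <- P -> L
  P7: R <- B -> H -> Z <- L
  P8: R <- B -> N <- W -> L
The empty set is not sufficient: P1 (R <- B -> L) has no collider blocking it and no conditioned non-collider, so it is open.
Try {B}:
  P1: blocked at fork node B ∈ conditioning set.
  P2: blocked at fork node B ∈ conditioning set.
  P3: blocked at fork node B ∈ conditioning set.
  P4: blocked at fork node B ∈ conditioning set.
  P5: blocked at fork node B ∈ conditioning set.
  P6: blocked at fork node B ∈ conditioning set.
  P7: blocked at fork node B ∈ conditioning set.
  P8: blocked at fork node B ∈ conditioning set.
{B} contains no descendant of R and blocks every backdoor path.
No other singleton works — e.g. {C} leaves P1 open — so {B} is the unique smallest valid adjustment set.

{B}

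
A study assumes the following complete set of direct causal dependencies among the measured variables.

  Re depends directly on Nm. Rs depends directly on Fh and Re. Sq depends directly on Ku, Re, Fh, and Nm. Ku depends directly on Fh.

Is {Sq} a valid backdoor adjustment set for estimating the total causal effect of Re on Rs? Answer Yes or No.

No

Backdoor paths from Re to Rs (paths whose first edge points into Re):
  P1: Re <- Nm -> Sq <- Fh -> Rs
  P2: Re <- Nm -> Sq <- Ku <- Fh -> Rs
Condition 1 (no descendant of Re in the set): FAILS — Sq is a descendant of Re.
Condition 2 (every backdoor path blocked by {Sq}):
  P1: open — collider(s) Sq are conditioned on (or have a conditioned descendant) and no non-collider on the path is in the set.
  P2: open — collider(s) Sq are conditioned on (or have a conditioned descendant) and no non-collider on the path is in the set.
{Sq} does not satisfy the backdoor criterion.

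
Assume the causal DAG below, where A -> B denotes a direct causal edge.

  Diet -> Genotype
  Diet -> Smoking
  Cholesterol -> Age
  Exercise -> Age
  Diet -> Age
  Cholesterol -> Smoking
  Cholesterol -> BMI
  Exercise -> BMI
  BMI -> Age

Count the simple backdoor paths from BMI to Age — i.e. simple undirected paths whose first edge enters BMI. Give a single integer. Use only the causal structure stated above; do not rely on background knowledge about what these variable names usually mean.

A backdoor path from BMI to Age is any simple undirected path whose first edge points into BMI (i.e. leaves BMI via a parent).
Parents of BMI: {Cholesterol, Exercise}.
Enumerating:
  P1: BMI <- Cholesterol -> Smoking <- Diet -> Age
  P2: BMI <- Cholesterol -> Age
  P3: BMI <- Exercise -> Age
That exhausts the simple backdoor paths. Count: 3.

3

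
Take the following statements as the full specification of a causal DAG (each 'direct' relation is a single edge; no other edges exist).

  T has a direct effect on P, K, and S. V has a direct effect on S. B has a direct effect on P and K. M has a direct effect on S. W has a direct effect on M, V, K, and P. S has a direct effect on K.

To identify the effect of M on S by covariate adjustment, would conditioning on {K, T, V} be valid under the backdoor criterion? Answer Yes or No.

Backdoor paths from M to S (paths whose first edge points into M):
  P1: M <- W -> V -> S
  P2: M <- W -> P <- B -> K <- T -> S
  P3: M <- W -> P <- B -> K <- S
  P4: M <- W -> P <- T -> S
  P5: M <- W -> P <- T -> K <- S
  P6: M <- W -> K <- B -> P <- T -> S
  P7: M <- W -> K <- T -> S
  P8: M <- W -> K <- S
Condition 1 (no descendant of M in the set): FAILS — K is a descendant of M.
Condition 2 (every backdoor path blocked by {K, T, V}):
  P1: blocked at chain node V ∈ conditioning set.
  P2: blocked at collider P (neither it nor any descendant is in the conditioning set).
  P3: blocked at collider P (neither it nor any descendant is in the conditioning set).
  P4: blocked at collider P (neither it nor any descendant is in the conditioning set).
  P5: blocked at collider P (neither it nor any descendant is in the conditioning set).
  P6: blocked at collider P (neither it nor any descendant is in the conditioning set).
  P7: blocked at fork node T ∈ conditioning set.
  P8: open — collider(s) K are conditioned on (or have a conditioned descendant) and no non-collider on the path is in the set.
{K, T, V} does not satisfy the backdoor criterion.

No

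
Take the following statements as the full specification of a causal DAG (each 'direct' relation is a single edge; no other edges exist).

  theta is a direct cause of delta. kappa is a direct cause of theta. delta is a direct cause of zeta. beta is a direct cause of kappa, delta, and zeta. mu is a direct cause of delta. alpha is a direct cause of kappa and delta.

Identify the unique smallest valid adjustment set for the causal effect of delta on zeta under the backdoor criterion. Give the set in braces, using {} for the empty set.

Variables eligible for adjustment (non-descendants of delta, excluding delta and zeta): {alpha, beta, kappa, mu, theta}.
Backdoor paths from delta to zeta:
  P1: delta <- alpha -> kappa <- beta -> zeta
  P2: delta <- beta -> zeta
  P3: delta <- theta <- kappa <- beta -> zeta
The empty set is not sufficient: P2 (delta <- beta -> zeta) has no collider blocking it and no conditioned non-collider, so it is open.
Try {beta}:
  P1: blocked at collider kappa (neither it nor any descendant is in the conditioning set).
  P2: blocked at fork node beta ∈ conditioning set.
  P3: blocked at fork node beta ∈ conditioning set.
{beta} contains no descendant of delta and blocks every backdoor path.
No other singleton works — e.g. {alpha} leaves P2 open — so {beta} is the unique smallest valid adjustment set.

{beta}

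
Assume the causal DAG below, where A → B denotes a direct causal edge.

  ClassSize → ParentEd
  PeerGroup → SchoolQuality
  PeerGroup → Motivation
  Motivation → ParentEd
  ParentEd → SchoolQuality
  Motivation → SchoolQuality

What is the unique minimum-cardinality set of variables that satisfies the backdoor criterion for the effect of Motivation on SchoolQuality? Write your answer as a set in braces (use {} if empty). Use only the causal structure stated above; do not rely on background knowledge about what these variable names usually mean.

Variables eligible for adjustment (non-descendants of Motivation, excluding Motivation and SchoolQuality): {ClassSize, PeerGroup}.
Backdoor paths from Motivation to SchoolQuality:
  P1: Motivation <- PeerGroup -> SchoolQuality
The empty set is not sufficient: P1 (Motivation <- PeerGroup -> SchoolQuality) has no collider blocking it and no conditioned non-collider, so it is open.
Try {PeerGroup}:
  P1: blocked at fork node PeerGroup ∈ conditioning set.
{PeerGroup} contains no descendant of Motivation and blocks every backdoor path.
No other singleton works — e.g. {ClassSize} leaves P1 open — so {PeerGroup} is the unique smallest valid adjustment set.

{PeerGroup}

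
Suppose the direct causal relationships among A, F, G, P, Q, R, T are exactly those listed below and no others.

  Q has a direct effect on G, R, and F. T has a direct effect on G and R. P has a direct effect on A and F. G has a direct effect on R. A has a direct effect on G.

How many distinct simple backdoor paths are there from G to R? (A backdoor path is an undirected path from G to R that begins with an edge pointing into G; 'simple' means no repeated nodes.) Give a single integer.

A backdoor path from G to R is any simple undirected path whose first edge points into G (i.e. leaves G via a parent).
Parents of G: {A, Q, T}.
Enumerating:
  P1: G <- T -> R
  P2: G <- A <- P -> F <- Q -> R
  P3: G <- Q -> R
That exhausts the simple backdoor paths. Count: 3.

3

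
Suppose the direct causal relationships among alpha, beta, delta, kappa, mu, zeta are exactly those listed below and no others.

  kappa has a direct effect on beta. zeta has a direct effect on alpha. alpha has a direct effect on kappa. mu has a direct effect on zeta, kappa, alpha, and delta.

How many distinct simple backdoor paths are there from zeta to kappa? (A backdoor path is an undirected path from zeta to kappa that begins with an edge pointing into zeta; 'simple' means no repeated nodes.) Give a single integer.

A backdoor path from zeta to kappa is any simple undirected path whose first edge points into zeta (i.e. leaves zeta via a parent).
Parents of zeta: {mu}.
Enumerating:
  P1: zeta <- mu -> alpha -> kappa
  P2: zeta <- mu -> kappa
That exhausts the simple backdoor paths. Count: 2.

2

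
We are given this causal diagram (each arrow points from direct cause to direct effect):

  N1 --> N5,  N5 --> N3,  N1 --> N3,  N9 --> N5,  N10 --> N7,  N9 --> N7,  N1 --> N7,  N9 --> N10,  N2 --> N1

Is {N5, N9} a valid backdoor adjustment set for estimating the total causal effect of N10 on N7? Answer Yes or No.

Yes

Backdoor paths from N10 to N7 (paths whose first edge points into N10):
  P1: N10 <- N9 -> N5 <- N1 -> N7
  P2: N10 <- N9 -> N5 -> N3 <- N1 -> N7
  P3: N10 <- N9 -> N7
Condition 1 (no descendant of N10 in the set): holds — descendants of N10 are {N7}; none are in {N5, N9}.
Condition 2 (every backdoor path blocked by {N5, N9}):
  P1: blocked at fork node N9 ∈ conditioning set.
  P2: blocked at fork node N9 ∈ conditioning set.
  P3: blocked at fork node N9 ∈ conditioning set.
{N5, N9} satisfies the backdoor criterion.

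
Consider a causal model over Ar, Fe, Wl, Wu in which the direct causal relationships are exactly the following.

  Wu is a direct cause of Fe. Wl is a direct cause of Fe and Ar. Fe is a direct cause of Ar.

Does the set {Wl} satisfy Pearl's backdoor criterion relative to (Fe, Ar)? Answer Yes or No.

Backdoor paths from Fe to Ar (paths whose first edge points into Fe):
  P1: Fe <- Wl -> Ar
Condition 1 (no descendant of Fe in the set): holds — descendants of Fe are {Ar}; none are in {Wl}.
Condition 2 (every backdoor path blocked by {Wl}):
  P1: blocked at fork node Wl ∈ conditioning set.
{Wl} satisfies the backdoor criterion.

Yes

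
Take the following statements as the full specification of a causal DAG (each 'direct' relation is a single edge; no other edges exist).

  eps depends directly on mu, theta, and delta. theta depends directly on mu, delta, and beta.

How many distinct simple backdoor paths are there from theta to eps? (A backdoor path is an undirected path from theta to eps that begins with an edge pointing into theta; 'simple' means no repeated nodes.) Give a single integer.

A backdoor path from theta to eps is any simple undirected path whose first edge points into theta (i.e. leaves theta via a parent).
Parents of theta: {beta, delta, mu}.
Enumerating:
  P1: theta <- mu -> eps
  P2: theta <- delta -> eps
That exhausts the simple backdoor paths. Count: 2.

2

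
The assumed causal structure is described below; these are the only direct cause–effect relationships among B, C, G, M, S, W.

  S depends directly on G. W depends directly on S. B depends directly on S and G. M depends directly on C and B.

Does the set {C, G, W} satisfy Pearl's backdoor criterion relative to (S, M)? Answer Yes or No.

Backdoor paths from S to M (paths whose first edge points into S):
  P1: S <- G -> B -> M
Condition 1 (no descendant of S in the set): FAILS — W is a descendant of S.
Condition 2 (every backdoor path blocked by {C, G, W}):
  P1: blocked at fork node G ∈ conditioning set.
{C, G, W} does not satisfy the backdoor criterion.

No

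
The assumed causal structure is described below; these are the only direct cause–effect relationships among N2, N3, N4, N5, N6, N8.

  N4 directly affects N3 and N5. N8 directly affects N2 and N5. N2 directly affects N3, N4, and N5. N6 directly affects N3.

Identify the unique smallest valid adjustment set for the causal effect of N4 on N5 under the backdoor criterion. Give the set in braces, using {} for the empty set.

Variables eligible for adjustment (non-descendants of N4, excluding N4 and N5): {N2, N6, N8}.
Backdoor paths from N4 to N5:
  P1: N4 <- N2 <- N8 -> N5
  P2: N4 <- N2 -> N5
The empty set is not sufficient: P1 (N4 <- N2 <- N8 -> N5) has no collider blocking it and no conditioned non-collider, so it is open.
Try {N2}:
  P1: blocked at chain node N2 ∈ conditioning set.
  P2: blocked at fork node N2 ∈ conditioning set.
{N2} contains no descendant of N4 and blocks every backdoor path.
No other singleton works — e.g. {N8} leaves P2 open — so {N2} is the unique smallest valid adjustment set.

{N2}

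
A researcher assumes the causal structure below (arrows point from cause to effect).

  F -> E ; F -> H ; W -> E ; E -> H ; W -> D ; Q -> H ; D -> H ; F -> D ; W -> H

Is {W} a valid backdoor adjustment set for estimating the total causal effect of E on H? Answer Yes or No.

No

Backdoor paths from E to H (paths whose first edge points into E):
  P1: E <- W -> D <- F -> H
  P2: E <- W -> D -> H
  P3: E <- W -> H
  P4: E <- F -> D <- W -> H
  P5: E <- F -> D -> H
  P6: E <- F -> H
Condition 1 (no descendant of E in the set): holds — descendants of E are {H}; none are in {W}.
Condition 2 (every backdoor path blocked by {W}):
  P1: blocked at fork node W ∈ conditioning set.
  P2: blocked at fork node W ∈ conditioning set.
  P3: blocked at fork node W ∈ conditioning set.
  P4: blocked at collider D (neither it nor any descendant is in the conditioning set).
  P5: open — no interior node is in the conditioning set.
  P6: open — no interior node is in the conditioning set.
{W} does not satisfy the backdoor criterion.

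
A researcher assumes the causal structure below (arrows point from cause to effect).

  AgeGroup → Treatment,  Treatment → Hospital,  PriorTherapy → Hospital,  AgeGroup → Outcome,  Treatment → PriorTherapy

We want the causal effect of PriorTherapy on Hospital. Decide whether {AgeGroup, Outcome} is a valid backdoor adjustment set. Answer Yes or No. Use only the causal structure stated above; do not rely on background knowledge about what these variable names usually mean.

Backdoor paths from PriorTherapy to Hospital (paths whose first edge points into PriorTherapy):
  P1: PriorTherapy <- Treatment -> Hospital
Condition 1 (no descendant of PriorTherapy in the set): holds — descendants of PriorTherapy are {Hospital}; none are in {AgeGroup, Outcome}.
Condition 2 (every backdoor path blocked by {AgeGroup, Outcome}):
  P1: open — no interior node is in the conditioning set.
{AgeGroup, Outcome} does not satisfy the backdoor criterion.

No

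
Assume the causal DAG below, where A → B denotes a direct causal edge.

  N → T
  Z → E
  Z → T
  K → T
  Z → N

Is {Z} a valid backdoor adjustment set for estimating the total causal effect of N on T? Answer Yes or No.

Backdoor paths from N to T (paths whose first edge points into N):
  P1: N <- Z -> T
Condition 1 (no descendant of N in the set): holds — descendants of N are {T}; none are in {Z}.
Condition 2 (every backdoor path blocked by {Z}):
  P1: blocked at fork node Z ∈ conditioning set.
{Z} satisfies the backdoor criterion.

Yes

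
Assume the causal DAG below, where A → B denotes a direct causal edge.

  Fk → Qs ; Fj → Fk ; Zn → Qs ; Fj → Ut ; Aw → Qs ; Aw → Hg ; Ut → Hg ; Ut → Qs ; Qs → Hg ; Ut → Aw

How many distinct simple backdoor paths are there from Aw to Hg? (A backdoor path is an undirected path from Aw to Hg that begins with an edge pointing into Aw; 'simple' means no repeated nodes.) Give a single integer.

A backdoor path from Aw to Hg is any simple undirected path whose first edge points into Aw (i.e. leaves Aw via a parent).
Parents of Aw: {Ut}.
Enumerating:
  P1: Aw <- Ut <- Fj -> Fk -> Qs -> Hg
  P2: Aw <- Ut -> Qs -> Hg
  P3: Aw <- Ut -> Hg
That exhausts the simple backdoor paths. Count: 3.

3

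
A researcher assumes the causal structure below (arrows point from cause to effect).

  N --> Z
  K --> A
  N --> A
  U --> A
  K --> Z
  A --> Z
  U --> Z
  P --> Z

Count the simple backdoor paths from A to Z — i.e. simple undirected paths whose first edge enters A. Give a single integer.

3

A backdoor path from A to Z is any simple undirected path whose first edge points into A (i.e. leaves A via a parent).
Parents of A: {K, N, U}.
Enumerating:
  P1: A <- N -> Z
  P2: A <- U -> Z
  P3: A <- K -> Z
That exhausts the simple backdoor paths. Count: 3.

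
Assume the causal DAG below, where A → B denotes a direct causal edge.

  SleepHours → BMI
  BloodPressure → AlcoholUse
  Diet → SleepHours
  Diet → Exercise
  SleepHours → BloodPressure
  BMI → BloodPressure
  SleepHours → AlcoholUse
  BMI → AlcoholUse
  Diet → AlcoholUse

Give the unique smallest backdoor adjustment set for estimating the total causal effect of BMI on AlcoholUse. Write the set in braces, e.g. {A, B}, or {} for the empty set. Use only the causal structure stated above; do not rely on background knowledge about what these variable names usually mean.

{SleepHours}

Variables eligible for adjustment (non-descendants of BMI, excluding BMI and AlcoholUse): {Diet, Exercise, SleepHours}.
Backdoor paths from BMI to AlcoholUse:
  P1: BMI <- SleepHours <- Diet -> AlcoholUse
  P2: BMI <- SleepHours -> BloodPressure -> AlcoholUse
  P3: BMI <- SleepHours -> AlcoholUse
The empty set is not sufficient: P1 (BMI <- SleepHours <- Diet -> AlcoholUse) has no collider blocking it and no conditioned non-collider, so it is open.
Try {SleepHours}:
  P1: blocked at chain node SleepHours ∈ conditioning set.
  P2: blocked at fork node SleepHours ∈ conditioning set.
  P3: blocked at fork node SleepHours ∈ conditioning set.
{SleepHours} contains no descendant of BMI and blocks every backdoor path.
No other singleton works — e.g. {Diet} leaves P2 open — so {SleepHours} is the unique smallest valid adjustment set.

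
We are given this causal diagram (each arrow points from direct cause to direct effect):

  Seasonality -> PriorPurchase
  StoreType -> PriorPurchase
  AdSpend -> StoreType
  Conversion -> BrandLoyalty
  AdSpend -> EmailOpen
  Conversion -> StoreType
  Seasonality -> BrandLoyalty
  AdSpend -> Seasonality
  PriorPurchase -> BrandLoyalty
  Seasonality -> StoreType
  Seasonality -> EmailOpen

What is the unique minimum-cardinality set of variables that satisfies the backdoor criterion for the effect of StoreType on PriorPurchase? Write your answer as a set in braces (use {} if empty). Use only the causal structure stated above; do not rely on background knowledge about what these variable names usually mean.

{Seasonality}

Variables eligible for adjustment (non-descendants of StoreType, excluding StoreType and PriorPurchase): {AdSpend, Conversion, EmailOpen, Seasonality}.
Backdoor paths from StoreType to PriorPurchase:
  P1: StoreType <- AdSpend -> Seasonality -> PriorPurchase
  P2: StoreType <- AdSpend -> Seasonality -> BrandLoyalty <- PriorPurchase
  P3: StoreType <- AdSpend -> EmailOpen <- Seasonality -> PriorPurchase
  P4: StoreType <- AdSpend -> EmailOpen <- Seasonality -> BrandLoyalty <- PriorPurchase
  P5: StoreType <- Seasonality -> PriorPurchase
  P6: StoreType <- Seasonality -> BrandLoyalty <- PriorPurchase
  P7: StoreType <- Conversion -> BrandLoyalty <- Seasonality -> PriorPurchase
  P8: StoreType <- Conversion -> BrandLoyalty <- PriorPurchase
The empty set is not sufficient: P1 (StoreType <- AdSpend -> Seasonality -> PriorPurchase) has no collider blocking it and no conditioned non-collider, so it is open.
Try {Seasonality}:
  P1: blocked at chain node Seasonality ∈ conditioning set.
  P2: blocked at chain node Seasonality ∈ conditioning set.
  P3: blocked at collider EmailOpen (neither it nor any descendant is in the conditioning set).
  P4: blocked at collider EmailOpen (neither it nor any descendant is in the conditioning set).
  P5: blocked at fork node Seasonality ∈ conditioning set.
  P6: blocked at fork node Seasonality ∈ conditioning set.
  P7: blocked at collider BrandLoyalty (neither it nor any descendant is in the conditioning set).
  P8: blocked at collider BrandLoyalty (neither it nor any descendant is in the conditioning set).
{Seasonality} contains no descendant of StoreType and blocks every backdoor path.
No other singleton works — e.g. {AdSpend} leaves P5 open — so {Seasonality} is the unique smallest valid adjustment set.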